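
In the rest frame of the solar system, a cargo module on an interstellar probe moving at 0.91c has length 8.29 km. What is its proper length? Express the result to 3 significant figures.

Lorentz factor: γ = (1 − 0.8281)^(−1/2) = 2.4119.
Proper length: L₀ = γ·L = 2.4119 × 8.29 = 20.0 km.

20.0 km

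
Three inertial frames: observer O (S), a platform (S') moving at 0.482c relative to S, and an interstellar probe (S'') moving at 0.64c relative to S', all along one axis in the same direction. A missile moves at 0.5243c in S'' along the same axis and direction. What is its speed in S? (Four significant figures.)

0.9532c

Apply u = (u'+v)/(1+u'v) twice. Missile in the platform frame: (0.5243+0.64)/(1+0.5243·0.64) = 1.1643/1.335552 = 0.87177c.
That velocity, transformed to the rest frame of observer O: (0.87177+0.482)/(1+0.87177·0.482) = 1.35377/1.42019314 = 0.95323c.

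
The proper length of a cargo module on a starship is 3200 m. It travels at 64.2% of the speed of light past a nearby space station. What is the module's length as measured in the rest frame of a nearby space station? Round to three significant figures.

With β = 0.642, γ = 1/√(1 − 0.642²) = 1/√0.587836 = 1.3043.
Length contraction: L = L₀/γ = 3200/1.3043 = 2450 m.

2450 m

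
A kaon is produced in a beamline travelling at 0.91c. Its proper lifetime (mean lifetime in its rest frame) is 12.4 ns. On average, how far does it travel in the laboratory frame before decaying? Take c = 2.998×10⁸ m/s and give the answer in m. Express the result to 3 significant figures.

β² = 0.8281, so γ = 1/√0.1719 = 2.4119.
Lab-frame lifetime: Δt = γτ = 2.4119 × 12.4 ns = 29.908 ns.
Distance: d = vΔt = 0.91 × 2.998×10⁸ m/s × 2.9908×10^-8 s = 8.16 m.

8.16 m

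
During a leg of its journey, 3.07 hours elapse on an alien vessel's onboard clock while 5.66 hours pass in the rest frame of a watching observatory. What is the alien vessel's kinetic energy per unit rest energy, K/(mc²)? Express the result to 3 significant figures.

From Δt = γΔτ: γ = 5.66/3.07 = 1.84365.
K/(mc²) = γ − 1 = 1.84365 − 1 = 0.844.

0.844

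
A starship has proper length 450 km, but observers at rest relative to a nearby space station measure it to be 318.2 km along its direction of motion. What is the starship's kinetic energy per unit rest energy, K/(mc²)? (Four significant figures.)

γ = L₀/L = 450/318.2 = 1.4142.
Since K = (γ−1)mc², K/(mc²) = 1.4142 − 1 = 0.4142.

0.4142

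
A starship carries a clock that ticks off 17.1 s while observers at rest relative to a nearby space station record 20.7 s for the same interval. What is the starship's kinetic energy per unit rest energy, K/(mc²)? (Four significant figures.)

0.2105

From Δt = γΔτ: γ = 20.7/17.1 = 1.21053.
K/(mc²) = γ − 1 = 1.21053 − 1 = 0.2105.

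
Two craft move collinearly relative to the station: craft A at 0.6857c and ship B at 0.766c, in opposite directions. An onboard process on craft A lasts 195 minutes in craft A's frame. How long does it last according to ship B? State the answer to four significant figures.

635.6 minutes

Transform craft A's velocity into ship B's frame: (0.6857 + 0.766)/(1 + 0.6857·0.766) = 1.4517/1.5252462, so the relative speed is 0.95178c.
γ for this relative speed: γ = 1/√(1 − 0.905885) = 3.2596.
The clock on craft A records proper time, so ship B measures Δt = γΔτ = 3.2596 × 195 = 635.6 minutes.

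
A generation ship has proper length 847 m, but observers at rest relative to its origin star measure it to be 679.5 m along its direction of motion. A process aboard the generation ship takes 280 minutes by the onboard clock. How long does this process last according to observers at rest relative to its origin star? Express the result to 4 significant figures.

Length contraction gives γ = L₀/L = 847/679.5 = 1.2465.
The same γ dilates the second interval: 1.2465 × 280 minutes = 349.0 minutes.

349.0 minutes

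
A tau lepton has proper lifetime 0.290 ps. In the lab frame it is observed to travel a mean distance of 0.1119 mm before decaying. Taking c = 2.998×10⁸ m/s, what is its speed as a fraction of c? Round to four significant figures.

Lab distance = (lab lifetime)·v = γτ·βc, so βγ = d/(cτ) = 1.119×10^-4/(2.998×10⁸ × 2.900×10^-13) = 1.2871.
With βγ = 1.2871: γ² = 1 + (βγ)² = 2.65663, and β = (βγ)/γ = 1.2871/1.62992 = 0.7897.

0.7897c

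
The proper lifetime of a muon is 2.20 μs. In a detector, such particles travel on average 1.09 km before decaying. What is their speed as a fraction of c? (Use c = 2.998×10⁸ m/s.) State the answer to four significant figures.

0.8556c

d = βγcτ ⇒ βγ = d/(cτ) = 1090 m / (659.56 m) = 1.6526.
β = (βγ)/√(1+(βγ)²) = 1.6526/√3.73109 = 0.8556.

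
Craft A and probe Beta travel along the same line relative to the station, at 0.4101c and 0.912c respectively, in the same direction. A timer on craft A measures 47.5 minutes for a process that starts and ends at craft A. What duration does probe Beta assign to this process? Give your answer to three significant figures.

The velocity of craft A relative to probe Beta is (0.4101 − 0.912)c / (1 − 0.4101×0.912) = −0.80177c; relative speed 0.80177c.
At |u| = 0.80177c, γ = (1 − 0.642835)^(−1/2) = 1.6733.
Craft A's interval is proper; time dilation gives Δt_B = γΔτ = 1.6733 × 47.5 minutes = 79.5 minutes.

79.5 minutes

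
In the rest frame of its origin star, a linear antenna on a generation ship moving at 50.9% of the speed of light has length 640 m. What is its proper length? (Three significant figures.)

744 m

Lorentz factor: γ = (1 − 0.259081)^(−1/2) = 1.1618.
Proper length: L₀ = γ·L = 1.1618 × 640 = 744 m.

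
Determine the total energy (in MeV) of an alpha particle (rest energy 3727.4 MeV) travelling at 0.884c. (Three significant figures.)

7970 MeV

γ = 1/√(1 − β²) = 1/√(1 − 0.781456) = 1/√0.218544 = 1/0.467487 = 2.1391.
Total energy: E = γmc² = 2.1391 × 3727.4 MeV = 7970 MeV.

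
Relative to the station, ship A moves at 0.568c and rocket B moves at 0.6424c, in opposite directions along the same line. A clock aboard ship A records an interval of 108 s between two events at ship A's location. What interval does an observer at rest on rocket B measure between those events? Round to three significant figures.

234 s

Transform ship A's velocity into rocket B's frame: (0.568 + 0.6424)/(1 + 0.568·0.6424) = 1.2104/1.3648832, so the relative speed is 0.88682c.
γ for this relative speed: γ = 1/√(1 − 0.78645) = 2.164.
The clock on ship A records proper time, so rocket B measures Δt = γΔτ = 2.164 × 108 = 234 s.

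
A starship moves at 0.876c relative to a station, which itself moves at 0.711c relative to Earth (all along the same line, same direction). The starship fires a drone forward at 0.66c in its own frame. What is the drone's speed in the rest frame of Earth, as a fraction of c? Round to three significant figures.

Compose velocities in two stages. Stage 1 (into S'): u₁ = (0.66+0.876)/(1+0.66×0.876) = 0.97329.
Stage 2 (into S): u = (0.97329+0.711)/(1+0.97329×0.711) = 0.99544, so the speed is 0.995c.

0.995c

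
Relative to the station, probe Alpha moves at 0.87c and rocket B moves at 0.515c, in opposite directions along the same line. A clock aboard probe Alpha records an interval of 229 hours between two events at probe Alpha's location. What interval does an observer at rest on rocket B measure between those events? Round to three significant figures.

Speed of probe Alpha in rocket B's frame: u = (v_A + v_B)/(1 + v_A v_B/c²) = (0.87 + 0.515)/(1 + 0.87×0.515) = 1.385/1.44805 = 0.95646; |u| = 0.95646c.
At |u| = 0.95646c, γ = (1 − 0.914816)^(−1/2) = 3.4263.
The clock on probe Alpha records proper time, so rocket B measures Δt = γΔτ = 3.4263 × 229 = 785 hours.

785 hours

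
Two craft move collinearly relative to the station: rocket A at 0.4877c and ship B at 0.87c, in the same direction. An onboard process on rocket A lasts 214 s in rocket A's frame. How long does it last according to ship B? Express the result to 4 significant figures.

The velocity of rocket A relative to ship B is (0.4877 − 0.87)c / (1 − 0.4877×0.87) = −0.66406c; relative speed 0.66406c.
γ for this relative speed: γ = 1/√(1 − 0.440976) = 1.3375.
The clock on rocket A records proper time, so ship B measures Δt = γΔτ = 1.3375 × 214 = 286.2 s.

286.2 s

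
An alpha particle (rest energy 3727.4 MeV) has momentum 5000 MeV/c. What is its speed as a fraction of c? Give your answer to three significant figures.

0.802c

βγ = pc/(mc²) = 5000/3727.4 = 1.3414.
Since γ² = 1 + (βγ)² = 2.79935, γ = √2.79935 = 1.67313, and β = (βγ)/γ = 1.3414/1.67313 = 0.802.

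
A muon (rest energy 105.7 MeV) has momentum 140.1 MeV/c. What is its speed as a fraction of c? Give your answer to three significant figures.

βγ = pc/(mc²) = 140.1/105.7 = 1.3254.
Since γ² = 1 + (βγ)² = 2.75669, γ = √2.75669 = 1.66033, and β = (βγ)/γ = 1.3254/1.66033 = 0.798.

0.798c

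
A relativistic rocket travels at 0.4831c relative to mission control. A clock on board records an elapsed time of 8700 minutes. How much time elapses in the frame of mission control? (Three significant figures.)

Lorentz factor: γ = (1 − 0.23338561)^(−1/2) = 1.1421.
The onboard clock measures proper time, so the interval in the rest frame of mission control is dilated: Δt = γ·Δτ = 1.1421 × 8700 minutes = 9940 minutes.

9940 minutes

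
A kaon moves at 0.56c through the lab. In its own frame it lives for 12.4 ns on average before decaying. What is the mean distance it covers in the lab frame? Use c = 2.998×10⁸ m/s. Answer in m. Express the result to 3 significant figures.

With β = 0.56, γ = 1/√(1 − 0.56²) = 1/√0.6864 = 1.207.
Lab-frame lifetime: Δt = γτ = 1.207 × 12.4 ns = 14.967 ns.
Distance: d = vΔt = 0.56 × 2.998×10⁸ m/s × 1.4967×10^-8 s = 2.51 m.

2.51 m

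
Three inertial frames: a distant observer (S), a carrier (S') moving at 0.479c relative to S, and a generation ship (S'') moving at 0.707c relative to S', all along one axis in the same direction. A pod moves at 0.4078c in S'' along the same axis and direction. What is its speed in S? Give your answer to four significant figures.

0.9504c

Apply u = (u'+v)/(1+u'v) twice. Pod in the carrier frame: (0.4078+0.707)/(1+0.4078·0.707) = 1.1148/1.2883146 = 0.86532c.
That velocity, transformed to the rest frame of a distant observer: (0.86532+0.479)/(1+0.86532·0.479) = 1.34432/1.41448828 = 0.95039c.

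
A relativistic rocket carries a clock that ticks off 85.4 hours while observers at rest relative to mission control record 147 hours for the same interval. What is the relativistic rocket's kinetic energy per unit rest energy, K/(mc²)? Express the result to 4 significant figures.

From Δt = γΔτ: γ = 147/85.4 = 1.72131.
Since K = (γ−1)mc², K/(mc²) = 1.72131 − 1 = 0.7213.

0.7213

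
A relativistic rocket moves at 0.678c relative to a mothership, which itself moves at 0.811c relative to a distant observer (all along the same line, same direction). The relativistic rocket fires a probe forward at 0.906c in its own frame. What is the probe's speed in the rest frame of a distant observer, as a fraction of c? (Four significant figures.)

0.9980c

Compose velocities in two stages. Stage 1 (into S'): u₁ = (0.906+0.678)/(1+0.906×0.678) = 0.98125.
Stage 2 (into S): u = (0.98125+0.811)/(1+0.98125×0.811) = 0.99803, so the speed is 0.9980c.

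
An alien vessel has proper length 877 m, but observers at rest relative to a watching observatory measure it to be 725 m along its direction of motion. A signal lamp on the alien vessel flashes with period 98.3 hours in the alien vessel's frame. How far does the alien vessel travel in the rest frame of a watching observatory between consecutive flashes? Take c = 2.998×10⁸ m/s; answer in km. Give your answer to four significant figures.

From L = L₀/γ: γ = 877/725 = 1.20966.
β = √(1 − 1/γ²) = 0.56267. Lab-frame period = γτ = 1.20966×98.3 hours = 118.91 hours. Distance = βc × γτ = 0.56267 × 2.998×10⁸ m/s × 428076 s = 7.2211×10^13 m = 7.221×10^10 km.

7.221×10^10 km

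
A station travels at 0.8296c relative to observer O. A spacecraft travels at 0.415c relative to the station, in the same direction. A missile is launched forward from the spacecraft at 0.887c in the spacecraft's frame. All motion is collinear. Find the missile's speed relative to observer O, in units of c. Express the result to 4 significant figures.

First combine the missile and spacecraft (S''→S'): u₁ = (0.887 + 0.415)/(1 + 0.887×0.415) = 1.302/1.368105 = 0.95168.
Then combine with the station (S'→S): u = (0.95168 + 0.8296)/(1 + 0.95168×0.8296) = 1.78128/1.789513728 = 0.9954.

0.9954c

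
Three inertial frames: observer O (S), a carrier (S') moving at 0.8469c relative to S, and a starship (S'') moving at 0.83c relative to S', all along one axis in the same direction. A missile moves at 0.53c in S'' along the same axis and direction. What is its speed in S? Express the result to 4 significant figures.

0.9953c

Compose velocities in two stages. Stage 1 (into S'): u₁ = (0.53+0.83)/(1+0.53×0.83) = 0.94451.
Stage 2 (into S): u = (0.94451+0.8469)/(1+0.94451×0.8469) = 0.99528, so the speed is 0.9953c.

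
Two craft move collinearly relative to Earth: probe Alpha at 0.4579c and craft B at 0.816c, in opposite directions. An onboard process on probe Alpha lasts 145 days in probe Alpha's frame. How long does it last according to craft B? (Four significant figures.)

The velocity of probe Alpha relative to craft B is (0.4579 + 0.816)c / (1 + 0.4579×0.816) = 0.92739c; relative speed 0.92739c.
γ for this relative speed: γ = 1/√(1 − 0.860052) = 2.6731.
The clock on probe Alpha records proper time, so craft B measures Δt = γΔτ = 2.6731 × 145 = 387.6 days.

387.6 days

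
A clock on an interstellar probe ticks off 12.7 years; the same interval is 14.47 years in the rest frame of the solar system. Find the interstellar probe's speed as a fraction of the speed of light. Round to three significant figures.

γ = Δt/Δτ = 14.47/12.7 = 1.1394.
β = √(1 − 1/γ²) = √(1 − 0.770278) = √0.229722 = 0.479.

0.479c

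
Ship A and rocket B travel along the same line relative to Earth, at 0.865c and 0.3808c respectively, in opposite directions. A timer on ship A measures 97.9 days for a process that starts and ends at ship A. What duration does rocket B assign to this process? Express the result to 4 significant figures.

280.5 days

Transform ship A's velocity into rocket B's frame: (0.865 + 0.3808)/(1 + 0.865·0.3808) = 1.2458/1.329392, so the relative speed is 0.93712c.
At |u| = 0.93712c, γ = (1 − 0.878194)^(−1/2) = 2.8653.
The clock on ship A records proper time, so rocket B measures Δt = γΔτ = 2.8653 × 97.9 = 280.5 days.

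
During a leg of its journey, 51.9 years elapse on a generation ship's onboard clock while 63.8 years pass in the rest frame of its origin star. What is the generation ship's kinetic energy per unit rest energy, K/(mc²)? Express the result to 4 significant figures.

0.2293

γ = Δt/Δτ = 63.8/51.9 = 1.22929.
Since K = (γ−1)mc², K/(mc²) = 1.22929 − 1 = 0.2293.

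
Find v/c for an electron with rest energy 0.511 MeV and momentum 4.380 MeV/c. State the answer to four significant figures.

0.9933

pc/(mc²) = 4.380/0.511 = 8.5714 = βγ = β/√(1−β²).
So β² = x²/(1 + x²) with x = 8.5714: x² = 73.4689, β² = 73.4689/74.4689 = 0.986572, β = 0.9933.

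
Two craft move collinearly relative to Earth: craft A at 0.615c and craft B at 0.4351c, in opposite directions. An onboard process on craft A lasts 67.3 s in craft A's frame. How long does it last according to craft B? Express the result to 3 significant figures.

120 s

The velocity of craft A relative to craft B is (0.615 + 0.4351)c / (1 + 0.615×0.4351) = 0.82842c; relative speed 0.82842c.
At |u| = 0.82842c, γ = (1 − 0.68628)^(−1/2) = 1.7854.
The clock on craft A records proper time, so craft B measures Δt = γΔτ = 1.7854 × 67.3 = 120 s.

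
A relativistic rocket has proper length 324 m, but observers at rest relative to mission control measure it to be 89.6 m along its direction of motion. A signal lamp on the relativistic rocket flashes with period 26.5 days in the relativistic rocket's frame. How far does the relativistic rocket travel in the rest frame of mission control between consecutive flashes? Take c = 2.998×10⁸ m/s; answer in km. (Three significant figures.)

2.39×10^12 km

From L = L₀/γ: γ = 324/89.6 = 3.61607.
β = √(1 − 1/γ²) = 0.961. Lab-frame period = γτ = 3.61607×26.5 days = 95.826 days. Distance = βc × γτ = 0.961 × 2.998×10⁸ m/s × 8279366.4 s = 2.3854×10^15 m = 2.39×10^12 km.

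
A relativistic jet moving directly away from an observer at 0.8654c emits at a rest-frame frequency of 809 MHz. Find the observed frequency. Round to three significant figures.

217 MHz

Relativistic Doppler (source moving away): f_obs = f_src · √((1−β)/(1+β)).
With β = 0.8654: factor = √(0.1346/1.8654) = 0.26862.
f_obs = 809 × 0.26862 = 217 MHz.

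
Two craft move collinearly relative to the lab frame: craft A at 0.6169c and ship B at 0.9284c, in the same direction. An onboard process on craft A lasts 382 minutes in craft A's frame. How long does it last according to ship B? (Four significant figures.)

Transform craft A's velocity into ship B's frame: (0.6169 − 0.9284)/(1 − 0.6169·0.9284) = −0.3115/0.42727004, so the relative speed is 0.72905c.
γ for this relative speed: γ = 1/√(1 − 0.531514) = 1.461.
Craft A's interval is proper; time dilation gives Δt_B = γΔτ = 1.461 × 382 minutes = 558.1 minutes.

558.1 minutes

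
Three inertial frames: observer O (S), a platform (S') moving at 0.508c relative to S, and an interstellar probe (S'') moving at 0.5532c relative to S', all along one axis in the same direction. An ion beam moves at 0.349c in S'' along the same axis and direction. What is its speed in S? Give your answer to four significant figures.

0.9133c

First combine the ion beam and interstellar probe (S''→S'): u₁ = (0.349 + 0.5532)/(1 + 0.349×0.5532) = 0.9022/1.1930668 = 0.7562.
Then combine with the platform (S'→S): u = (0.7562 + 0.508)/(1 + 0.7562×0.508) = 1.2642/1.3841496 = 0.91334.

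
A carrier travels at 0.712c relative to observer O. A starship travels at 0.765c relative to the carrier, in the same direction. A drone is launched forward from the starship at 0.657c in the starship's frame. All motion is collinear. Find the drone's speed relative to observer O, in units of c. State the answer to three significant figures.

Apply u = (u'+v)/(1+u'v) twice. Drone in the carrier frame: (0.657+0.765)/(1+0.657·0.765) = 1.422/1.502605 = 0.94636c.
That velocity, transformed to the rest frame of observer O: (0.94636+0.712)/(1+0.94636·0.712) = 1.65836/1.67380832 = 0.99077c.

0.991c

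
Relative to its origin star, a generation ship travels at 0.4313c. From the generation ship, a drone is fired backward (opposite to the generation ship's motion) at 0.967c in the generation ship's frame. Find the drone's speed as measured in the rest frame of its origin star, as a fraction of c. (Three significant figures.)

Relativistic velocity addition: u = (u' + v)/(1 + u'v/c²), with u' = −0.967c and v = 0.4313c.
Numerator: −0.967 + 0.4313 = −0.5357. Denominator: 1 + (−0.967)(0.4313) = 0.5829329.
u = −0.5357/0.5829329 = −0.91897, so the speed is 0.919c.

0.919c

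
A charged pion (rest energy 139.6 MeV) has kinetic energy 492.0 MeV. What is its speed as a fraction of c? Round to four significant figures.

0.9753c

γ = 1 + K/(mc²) = 1 + 492.0/139.6 = 4.5244.
β = √(1 − 1/γ²) = √(1 − 0.0488515) = √0.9511485 = 0.9753.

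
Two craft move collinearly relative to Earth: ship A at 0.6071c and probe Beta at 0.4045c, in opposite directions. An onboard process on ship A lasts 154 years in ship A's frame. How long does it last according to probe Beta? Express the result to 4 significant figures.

Transform ship A's velocity into probe Beta's frame: (0.6071 + 0.4045)/(1 + 0.6071·0.4045) = 1.0116/1.24557195, so the relative speed is 0.81216c.
γ for this relative speed: γ = 1/√(1 − 0.659604) = 1.714.
The clock on ship A records proper time, so probe Beta measures Δt = γΔτ = 1.714 × 154 = 264.0 years.

264.0 years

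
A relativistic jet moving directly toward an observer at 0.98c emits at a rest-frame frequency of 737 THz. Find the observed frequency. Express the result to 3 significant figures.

7330 THz

Relativistic Doppler (source moving toward): f_obs = f_src · √((1+β)/(1−β)).
With β = 0.98: factor = √(1.98/0.02) = 9.9499.
f_obs = 737 × 9.9499 = 7330 THz.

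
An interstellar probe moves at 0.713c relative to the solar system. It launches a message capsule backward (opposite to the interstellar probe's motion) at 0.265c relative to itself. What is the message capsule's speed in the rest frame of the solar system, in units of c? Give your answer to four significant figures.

In units of c, u = (u' + v)/(1 + u'v) with u' = −0.265 and v = 0.713.
Numerator: −0.265 + 0.713 = 0.448. Denominator: 1 + (−0.265)(0.713) = 0.811055.
u = 0.448/0.811055 = 0.55237, so the speed is 0.5524c.

0.5524c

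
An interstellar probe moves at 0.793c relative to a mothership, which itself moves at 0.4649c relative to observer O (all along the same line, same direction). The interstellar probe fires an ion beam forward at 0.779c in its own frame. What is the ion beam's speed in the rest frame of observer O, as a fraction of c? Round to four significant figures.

0.9896c

Compose velocities in two stages. Stage 1 (into S'): u₁ = (0.779+0.793)/(1+0.779×0.793) = 0.97172.
Stage 2 (into S): u = (0.97172+0.4649)/(1+0.97172×0.4649) = 0.98958, so the speed is 0.9896c.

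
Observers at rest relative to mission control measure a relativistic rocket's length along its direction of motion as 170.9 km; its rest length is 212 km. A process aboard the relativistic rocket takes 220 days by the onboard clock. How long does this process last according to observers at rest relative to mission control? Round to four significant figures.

Length contraction gives γ = L₀/L = 212/170.9 = 1.24049.
Δt = γΔτ = 1.24049 × 220 = 272.9 days.

272.9 days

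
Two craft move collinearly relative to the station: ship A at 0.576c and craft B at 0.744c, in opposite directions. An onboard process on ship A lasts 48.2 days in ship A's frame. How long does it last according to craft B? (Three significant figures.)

Speed of ship A in craft B's frame: u = (v_A + v_B)/(1 + v_A v_B/c²) = (0.576 + 0.744)/(1 + 0.576×0.744) = 1.32/1.428544 = 0.92402; |u| = 0.92402c.
γ for this relative speed: γ = 1/√(1 − 0.853813) = 2.6154.
The clock on ship A records proper time, so craft B measures Δt = γΔτ = 2.6154 × 48.2 = 126 days.

126 days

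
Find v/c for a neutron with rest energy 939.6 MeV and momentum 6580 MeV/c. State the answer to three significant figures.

pc/(mc²) = 6580/939.6 = 7.003 = βγ = β/√(1−β²).
So β² = x²/(1 + x²) with x = 7.003: x² = 49.042, β² = 49.042/50.042 = 0.980017, β = 0.990.

0.990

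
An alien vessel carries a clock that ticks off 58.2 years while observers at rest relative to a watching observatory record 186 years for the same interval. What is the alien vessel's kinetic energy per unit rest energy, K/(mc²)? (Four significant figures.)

2.196

The time-dilation ratio gives γ = 186/58.2 = 3.19588.
Since K = (γ−1)mc², K/(mc²) = 3.19588 − 1 = 2.196.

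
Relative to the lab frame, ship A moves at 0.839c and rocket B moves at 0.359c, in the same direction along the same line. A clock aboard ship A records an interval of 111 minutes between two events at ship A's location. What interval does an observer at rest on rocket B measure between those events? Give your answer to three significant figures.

Speed of ship A in rocket B's frame: u = (v_A − v_B)/(1 − v_A v_B/c²) = (0.839 − 0.359)/(1 − 0.839×0.359) = 0.48/0.698799 = 0.68689; |u| = 0.68689c.
γ for this relative speed: γ = 1/√(1 − 0.471818) = 1.376.
The clock on ship A records proper time, so rocket B measures Δt = γΔτ = 1.376 × 111 = 153 minutes.

153 minutes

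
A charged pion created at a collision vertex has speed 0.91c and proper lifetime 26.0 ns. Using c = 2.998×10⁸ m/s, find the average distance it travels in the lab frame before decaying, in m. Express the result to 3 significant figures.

17.1 m

Lorentz factor: γ = (1 − 0.8281)^(−1/2) = 2.4119.
Lab-frame lifetime: Δt = γτ = 2.4119 × 26.0 ns = 62.709 ns.
Distance: d = vΔt = 0.91 × 2.998×10⁸ m/s × 6.2709×10^-8 s = 17.1 m.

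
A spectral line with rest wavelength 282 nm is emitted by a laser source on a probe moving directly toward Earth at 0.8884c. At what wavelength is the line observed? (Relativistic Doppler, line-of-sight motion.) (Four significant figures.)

Relativistic Doppler for wavelength: λ_obs = λ_src · √((1−β)/(1+β)).
With β = 0.8884: factor = √(0.1116/1.8884) = 0.2431.
λ_obs = 282 × 0.2431 = 68.55 nm.

68.55 nm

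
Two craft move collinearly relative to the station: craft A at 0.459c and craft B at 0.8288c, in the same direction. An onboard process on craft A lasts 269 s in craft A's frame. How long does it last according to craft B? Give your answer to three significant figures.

335 s

Transform craft A's velocity into craft B's frame: (0.459 − 0.8288)/(1 − 0.459·0.8288) = −0.3698/0.6195808, so the relative speed is 0.59686c.
γ for this relative speed: γ = 1/√(1 − 0.356242) = 1.2463.
The clock on craft A records proper time, so craft B measures Δt = γΔτ = 1.2463 × 269 = 335 s.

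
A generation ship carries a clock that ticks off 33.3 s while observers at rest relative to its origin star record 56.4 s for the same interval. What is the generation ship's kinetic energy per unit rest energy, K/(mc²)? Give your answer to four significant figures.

The time-dilation ratio gives γ = 56.4/33.3 = 1.69369.
K/(mc²) = γ − 1 = 1.69369 − 1 = 0.6937.

0.6937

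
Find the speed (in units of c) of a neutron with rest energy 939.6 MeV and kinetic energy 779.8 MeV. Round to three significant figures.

γ = 1 + K/(mc²) = 1 + 779.8/939.6 = 1.8299.
β = √(1 − 1/γ²) = √(1 − 0.298638) = √0.701362 = 0.837.

0.837c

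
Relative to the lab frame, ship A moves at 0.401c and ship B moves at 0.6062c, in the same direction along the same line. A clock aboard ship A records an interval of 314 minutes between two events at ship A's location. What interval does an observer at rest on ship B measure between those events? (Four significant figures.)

Transform ship A's velocity into ship B's frame: (0.401 − 0.6062)/(1 − 0.401·0.6062) = −0.2052/0.7569138, so the relative speed is 0.2711c.
γ for this relative speed: γ = 1/√(1 − 0.0734952) = 1.0389.
The clock on ship A records proper time, so ship B measures Δt = γΔτ = 1.0389 × 314 = 326.2 minutes.

326.2 minutes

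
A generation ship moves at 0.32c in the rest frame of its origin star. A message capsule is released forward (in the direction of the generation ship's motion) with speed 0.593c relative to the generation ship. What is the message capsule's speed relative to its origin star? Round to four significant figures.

Relativistic velocity addition: u = (u' + v)/(1 + u'v/c²), with u' = 0.593c and v = 0.32c.
Numerator: 0.593 + 0.32 = 0.913. Denominator: 1 + (0.593)(0.32) = 1.18976.
u = 0.913/1.18976 = 0.76738, so the speed is 0.7674c.

0.7674c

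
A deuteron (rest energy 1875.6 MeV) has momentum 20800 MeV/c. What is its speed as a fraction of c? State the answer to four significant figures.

βγ = pc/(mc²) = 20800/1875.6 = 11.09.
Since γ² = 1 + (βγ)² = 123.988, γ = √123.988 = 11.135, and β = (βγ)/γ = 11.09/11.135 = 0.9960.

0.9960c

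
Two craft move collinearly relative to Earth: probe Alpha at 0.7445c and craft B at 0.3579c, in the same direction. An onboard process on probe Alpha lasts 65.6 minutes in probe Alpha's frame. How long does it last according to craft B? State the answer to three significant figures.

Transform probe Alpha's velocity into craft B's frame: (0.7445 − 0.3579)/(1 − 0.7445·0.3579) = 0.3866/0.73354345, so the relative speed is 0.52703c.
At |u| = 0.52703c, γ = (1 − 0.277761)^(−1/2) = 1.1767.
The clock on probe Alpha records proper time, so craft B measures Δt = γΔτ = 1.1767 × 65.6 = 77.2 minutes.

77.2 minutes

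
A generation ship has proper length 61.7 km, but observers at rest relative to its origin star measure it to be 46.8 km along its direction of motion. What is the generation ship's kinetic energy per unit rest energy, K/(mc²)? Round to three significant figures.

From L = L₀/γ: γ = 61.7/46.8 = 1.31838.
Since K = (γ−1)mc², K/(mc²) = 1.31838 − 1 = 0.318.

0.318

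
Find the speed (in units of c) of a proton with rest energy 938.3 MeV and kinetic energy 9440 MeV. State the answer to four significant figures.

0.9959c

K = (γ−1)mc², so γ = 1 + 9440/938.3 = 11.061.
Then v/c = √(1 − γ⁻²) = √(1 − 0.00817356) = √0.99182644 = 0.9959.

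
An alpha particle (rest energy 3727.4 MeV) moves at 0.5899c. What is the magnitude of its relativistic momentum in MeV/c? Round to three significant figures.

Lorentz factor: γ = (1 − 0.34798201)^(−1/2) = 1.2384.
Momentum: p = γβ·mc = 1.2384 × 0.5899 × 3727.4 MeV/c = 2720 MeV/c.

2720 MeV/c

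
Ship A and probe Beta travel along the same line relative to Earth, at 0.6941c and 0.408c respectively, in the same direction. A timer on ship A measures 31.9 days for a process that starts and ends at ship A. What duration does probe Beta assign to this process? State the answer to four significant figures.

Transform ship A's velocity into probe Beta's frame: (0.6941 − 0.408)/(1 − 0.6941·0.408) = 0.2861/0.7168072, so the relative speed is 0.39913c.
γ for this relative speed: γ = 1/√(1 − 0.159305) = 1.0906.
Ship A's interval is proper; time dilation gives Δt_B = γΔτ = 1.0906 × 31.9 days = 34.79 days.

34.79 days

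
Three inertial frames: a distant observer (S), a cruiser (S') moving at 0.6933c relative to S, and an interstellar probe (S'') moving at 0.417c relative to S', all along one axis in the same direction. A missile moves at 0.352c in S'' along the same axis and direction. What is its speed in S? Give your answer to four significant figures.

0.9310c

Apply u = (u'+v)/(1+u'v) twice. Missile in the cruiser frame: (0.352+0.417)/(1+0.352·0.417) = 0.769/1.146784 = 0.67057c.
That velocity, transformed to the rest frame of a distant observer: (0.67057+0.6933)/(1+0.67057·0.6933) = 1.36387/1.464906181 = 0.93103c.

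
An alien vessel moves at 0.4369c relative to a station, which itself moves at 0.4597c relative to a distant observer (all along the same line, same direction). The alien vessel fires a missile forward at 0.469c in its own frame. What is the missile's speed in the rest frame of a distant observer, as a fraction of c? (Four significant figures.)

Apply u = (u'+v)/(1+u'v) twice. Missile in the station frame: (0.469+0.4369)/(1+0.469·0.4369) = 0.9059/1.2049061 = 0.75184c.
That velocity, transformed to the rest frame of a distant observer: (0.75184+0.4597)/(1+0.75184·0.4597) = 1.21154/1.345620848 = 0.90036c.

0.9004c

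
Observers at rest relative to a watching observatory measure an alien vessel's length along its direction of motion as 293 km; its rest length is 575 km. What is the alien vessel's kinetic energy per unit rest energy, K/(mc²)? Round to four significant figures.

Length contraction gives γ = L₀/L = 575/293 = 1.96246.
K/(mc²) = γ − 1 = 1.96246 − 1 = 0.9625.

0.9625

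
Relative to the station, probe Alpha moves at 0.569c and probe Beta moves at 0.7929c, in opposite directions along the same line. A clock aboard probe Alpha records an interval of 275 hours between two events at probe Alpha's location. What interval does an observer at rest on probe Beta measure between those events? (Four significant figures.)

796.4 hours

The velocity of probe Alpha relative to probe Beta is (0.569 + 0.7929)c / (1 + 0.569×0.7929) = 0.93849c; relative speed 0.93849c.
γ for this relative speed: γ = 1/√(1 − 0.880763) = 2.896.
The clock on probe Alpha records proper time, so probe Beta measures Δt = γΔτ = 2.896 × 275 = 796.4 hours.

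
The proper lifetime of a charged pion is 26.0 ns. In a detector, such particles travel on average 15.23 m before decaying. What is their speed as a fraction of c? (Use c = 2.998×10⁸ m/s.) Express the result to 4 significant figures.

0.8902c

Lab distance = (lab lifetime)·v = γτ·βc, so βγ = d/(cτ) = 15.23/(2.998×10⁸ × 2.600×10^-8) = 1.9539.
With βγ = 1.9539: γ² = 1 + (βγ)² = 4.81773, and β = (βγ)/γ = 1.9539/2.19493 = 0.8902.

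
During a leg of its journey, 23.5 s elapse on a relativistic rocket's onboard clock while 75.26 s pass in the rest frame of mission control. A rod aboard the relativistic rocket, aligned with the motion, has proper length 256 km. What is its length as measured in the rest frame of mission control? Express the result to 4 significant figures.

79.94 km

From Δt = γΔτ: γ = 75.26/23.5 = 3.20255.
The rod contracts by the same γ: 256 km / 3.20255 = 79.94 km.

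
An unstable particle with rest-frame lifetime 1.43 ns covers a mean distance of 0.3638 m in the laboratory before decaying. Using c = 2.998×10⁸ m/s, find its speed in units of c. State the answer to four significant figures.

0.6470c

d = βγcτ ⇒ βγ = d/(cτ) = 0.3638 m / (0.428714 m) = 0.84858.
β = (βγ)/√(1+(βγ)²) = 0.84858/√1.720088 = 0.6470.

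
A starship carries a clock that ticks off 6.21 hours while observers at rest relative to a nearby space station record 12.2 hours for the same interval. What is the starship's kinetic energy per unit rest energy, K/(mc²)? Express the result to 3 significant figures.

γ = Δt/Δτ = 12.2/6.21 = 1.96457.
Since K = (γ−1)mc², K/(mc²) = 1.96457 − 1 = 0.965.

0.965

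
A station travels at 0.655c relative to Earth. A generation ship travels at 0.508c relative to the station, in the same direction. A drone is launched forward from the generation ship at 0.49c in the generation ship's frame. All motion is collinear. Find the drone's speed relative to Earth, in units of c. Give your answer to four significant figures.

0.9545c

Apply u = (u'+v)/(1+u'v) twice. Drone in the station frame: (0.49+0.508)/(1+0.49·0.508) = 0.998/1.24892 = 0.79909c.
That velocity, transformed to the rest frame of Earth: (0.79909+0.655)/(1+0.79909·0.655) = 1.45409/1.52340395 = 0.9545c.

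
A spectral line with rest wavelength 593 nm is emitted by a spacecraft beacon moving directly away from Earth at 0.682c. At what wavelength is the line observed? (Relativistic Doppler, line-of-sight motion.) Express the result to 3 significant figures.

Relativistic Doppler for wavelength: λ_obs = λ_src · √((1+β)/(1−β)).
With β = 0.682: factor = √(1.682/0.318) = 2.2998.
λ_obs = 593 × 2.2998 = 1360 nm.

1360 nm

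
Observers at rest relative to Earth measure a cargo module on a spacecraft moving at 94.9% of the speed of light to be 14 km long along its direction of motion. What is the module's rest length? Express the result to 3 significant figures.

γ = 1/√(1 − β²) = 1/√(1 − 0.900601) = 1/√0.099399 = 1/0.315276 = 3.1718.
Proper length: L₀ = γ·L = 3.1718 × 14 = 44.4 km.

44.4 km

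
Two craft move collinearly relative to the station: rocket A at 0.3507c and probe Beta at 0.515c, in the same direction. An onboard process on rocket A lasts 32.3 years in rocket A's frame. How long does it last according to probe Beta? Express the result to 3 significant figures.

33.0 years

Speed of rocket A in probe Beta's frame: u = (v_A − v_B)/(1 − v_A v_B/c²) = (0.3507 − 0.515)/(1 − 0.3507×0.515) = −0.1643/0.8193895 = −0.20052; |u| = 0.20052c.
γ for this relative speed: γ = 1/√(1 − 0.0402083) = 1.0207.
The clock on rocket A records proper time, so probe Beta measures Δt = γΔτ = 1.0207 × 32.3 = 33.0 years.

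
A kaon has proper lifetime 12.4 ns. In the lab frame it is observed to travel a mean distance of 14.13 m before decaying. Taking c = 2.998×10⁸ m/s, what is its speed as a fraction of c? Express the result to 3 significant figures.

d = βγcτ ⇒ βγ = d/(cτ) = 14.13 m / (3.71752 m) = 3.8009.
β = (βγ)/√(1+(βγ)²) = 3.8009/√15.4468 = 0.967.

0.967c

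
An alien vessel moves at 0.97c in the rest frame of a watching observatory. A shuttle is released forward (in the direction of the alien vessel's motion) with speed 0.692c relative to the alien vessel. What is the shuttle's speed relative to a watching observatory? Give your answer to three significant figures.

Relativistic velocity addition: u = (u' + v)/(1 + u'v/c²), with u' = 0.692c and v = 0.97c.
Numerator: 0.692 + 0.97 = 1.662. Denominator: 1 + (0.692)(0.97) = 1.67124.
u = 1.662/1.67124 = 0.99447, so the speed is 0.994c.

0.994c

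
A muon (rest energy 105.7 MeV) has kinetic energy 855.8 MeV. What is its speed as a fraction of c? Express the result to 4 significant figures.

0.9939c

γ = 1 + K/(mc²) = 1 + 855.8/105.7 = 9.0965.
β = √(1 − 1/γ²) = √(1 − 0.0120851) = √0.9879149 = 0.9939.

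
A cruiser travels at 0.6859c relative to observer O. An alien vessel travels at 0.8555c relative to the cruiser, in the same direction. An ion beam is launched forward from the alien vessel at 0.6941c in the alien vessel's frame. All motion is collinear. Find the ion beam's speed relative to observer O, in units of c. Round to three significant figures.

0.995c

Compose velocities in two stages. Stage 1 (into S'): u₁ = (0.6941+0.8555)/(1+0.6941×0.8555) = 0.97227.
Stage 2 (into S): u = (0.97227+0.6859)/(1+0.97227×0.6859) = 0.99477, so the speed is 0.995c.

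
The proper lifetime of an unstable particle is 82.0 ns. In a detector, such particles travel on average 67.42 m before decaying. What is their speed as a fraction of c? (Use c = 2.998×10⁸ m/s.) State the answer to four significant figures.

d = βγcτ ⇒ βγ = d/(cτ) = 67.42 m / (24.5836 m) = 2.7425.
β = (βγ)/√(1+(βγ)²) = 2.7425/√8.52131 = 0.9395.

0.9395c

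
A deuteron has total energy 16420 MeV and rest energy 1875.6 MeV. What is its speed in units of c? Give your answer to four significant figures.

γ = E/(mc²) = 16420/1875.6 = 8.7545.
β = √(1 − 1/γ²) = √(1 − 0.0130478) = √0.9869522 = 0.9935.

0.9935c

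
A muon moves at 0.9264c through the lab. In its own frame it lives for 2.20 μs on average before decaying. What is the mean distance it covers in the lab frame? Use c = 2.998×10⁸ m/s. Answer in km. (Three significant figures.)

1.62 km

Lorentz factor: γ = (1 − 0.85821696)^(−1/2) = 2.6558.
Lab-frame lifetime: Δt = γτ = 2.6558 × 2.20 μs = 5.8428 μs.
Distance: d = vΔt = 0.9264 × 2.998×10⁸ m/s × 5.8428×10^-6 s = 1620 m = 1.62 km.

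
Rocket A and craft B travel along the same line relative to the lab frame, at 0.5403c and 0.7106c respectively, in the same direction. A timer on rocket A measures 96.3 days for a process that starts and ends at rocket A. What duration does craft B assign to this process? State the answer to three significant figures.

The velocity of rocket A relative to craft B is (0.5403 − 0.7106)c / (1 − 0.5403×0.7106) = −0.27643c; relative speed 0.27643c.
γ for this relative speed: γ = 1/√(1 − 0.0764135) = 1.0405.
Rocket A's interval is proper; time dilation gives Δt_B = γΔτ = 1.0405 × 96.3 days = 100 days.

100 days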